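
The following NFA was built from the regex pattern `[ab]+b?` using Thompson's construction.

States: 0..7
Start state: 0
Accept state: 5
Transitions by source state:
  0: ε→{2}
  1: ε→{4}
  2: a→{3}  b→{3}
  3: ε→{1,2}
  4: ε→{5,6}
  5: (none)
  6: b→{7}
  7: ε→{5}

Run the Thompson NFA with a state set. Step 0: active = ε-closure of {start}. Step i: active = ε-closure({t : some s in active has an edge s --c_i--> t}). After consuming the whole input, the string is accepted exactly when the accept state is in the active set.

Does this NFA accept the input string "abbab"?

Answer: ACCEPT

Derivation:
S₀ = ε-closure({0}) = {0,2}
'a' @ 1: {1,2,3,4,5,6}  ✓accept
'b' @ 2: {1,2,3,4,5,6,7}  ✓accept
'b' @ 3: {1,2,3,4,5,6,7}  ✓accept
'a' @ 4: {1,2,3,4,5,6}  ✓accept
'b' @ 5: {1,2,3,4,5,6,7}  ✓accept
end set {1,2,3,4,5,6,7} — state 5 in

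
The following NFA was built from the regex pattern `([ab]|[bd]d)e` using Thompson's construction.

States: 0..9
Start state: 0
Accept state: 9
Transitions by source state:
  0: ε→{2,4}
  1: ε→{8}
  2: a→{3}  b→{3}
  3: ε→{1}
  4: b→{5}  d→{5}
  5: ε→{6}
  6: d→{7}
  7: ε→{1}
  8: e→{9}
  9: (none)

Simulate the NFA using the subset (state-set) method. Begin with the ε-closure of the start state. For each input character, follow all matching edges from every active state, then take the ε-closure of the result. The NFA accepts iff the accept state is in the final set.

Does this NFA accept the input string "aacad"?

S₀ = ε-closure({0}) = {0,2,4}
'a' @ 1: {1,3,8}
'a' @ 2: {}  — no active states
rest 'cad' ignored (set empty)
after full input: {}  (accept=9 not in)

Answer: REJECT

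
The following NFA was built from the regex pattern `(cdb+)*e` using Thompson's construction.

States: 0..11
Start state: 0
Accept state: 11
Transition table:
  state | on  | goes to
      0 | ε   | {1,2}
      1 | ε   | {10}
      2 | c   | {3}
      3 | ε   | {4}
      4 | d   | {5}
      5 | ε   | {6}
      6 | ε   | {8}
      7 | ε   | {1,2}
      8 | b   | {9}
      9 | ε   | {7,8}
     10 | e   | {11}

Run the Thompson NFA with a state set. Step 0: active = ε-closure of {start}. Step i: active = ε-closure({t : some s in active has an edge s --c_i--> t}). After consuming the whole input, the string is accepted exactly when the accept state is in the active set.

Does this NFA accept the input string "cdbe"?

initial (ε-close {0}): {0,1,2,10}
'c' @ 1: {3,4}
'd' @ 2: {5,6,8}
'b' @ 3: {1,2,7,8,9,10}
'e' @ 4: {11}  (accept∈set)
end set {11} — state 11 in

Answer: ACCEPT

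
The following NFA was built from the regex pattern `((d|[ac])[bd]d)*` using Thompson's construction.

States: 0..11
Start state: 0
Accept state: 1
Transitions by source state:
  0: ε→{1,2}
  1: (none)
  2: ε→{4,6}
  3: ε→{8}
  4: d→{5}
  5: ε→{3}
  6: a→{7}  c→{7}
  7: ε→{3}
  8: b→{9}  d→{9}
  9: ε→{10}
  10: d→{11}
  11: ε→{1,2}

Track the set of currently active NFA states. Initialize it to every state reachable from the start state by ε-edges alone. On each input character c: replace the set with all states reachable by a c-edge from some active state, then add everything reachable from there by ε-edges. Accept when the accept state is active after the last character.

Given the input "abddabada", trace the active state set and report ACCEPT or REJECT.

initial (ε-close {0}): {0,1,2,4,6}
'a' @ 1: {3,7,8}
'b' @ 2: {9,10}
'd' @ 3: {1,2,4,6,11}  (accept∈set)
'd' @ 4: {3,5,8}
'a' @ 5: {}  — dead — no transitions
rest 'bada' ignored (set empty)
final: {}; accept 1 not in set

Answer: REJECT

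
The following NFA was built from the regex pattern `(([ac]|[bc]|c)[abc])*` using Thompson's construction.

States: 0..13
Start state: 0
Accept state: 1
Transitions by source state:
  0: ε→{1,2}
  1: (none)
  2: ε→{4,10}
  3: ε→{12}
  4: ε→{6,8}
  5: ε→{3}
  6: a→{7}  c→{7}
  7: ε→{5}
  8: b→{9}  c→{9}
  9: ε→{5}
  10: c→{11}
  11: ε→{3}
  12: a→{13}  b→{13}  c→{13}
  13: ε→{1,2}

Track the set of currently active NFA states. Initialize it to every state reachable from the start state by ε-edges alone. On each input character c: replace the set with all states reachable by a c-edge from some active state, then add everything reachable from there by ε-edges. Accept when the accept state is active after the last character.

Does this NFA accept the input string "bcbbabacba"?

initial (ε-close {0}): {0,1,2,4,6,8,10}
'b' @ 1: {3,5,9,12}
'c' @ 2: {1,2,4,6,8,10,13}  [accepting]
'b' @ 3: {3,5,9,12}
'b' @ 4: {1,2,4,6,8,10,13}  [accepting]
'a' @ 5: {3,5,7,12}
'b' @ 6: {1,2,4,6,8,10,13}  [accepting]
'a' @ 7: {3,5,7,12}
'c' @ 8: {1,2,4,6,8,10,13}  [accepting]
'b' @ 9: {3,5,9,12}
'a' @ 10: {1,2,4,6,8,10,13}  [accepting]
final: {1,2,4,6,8,10,13}; accept 1 in set

Answer: ACCEPT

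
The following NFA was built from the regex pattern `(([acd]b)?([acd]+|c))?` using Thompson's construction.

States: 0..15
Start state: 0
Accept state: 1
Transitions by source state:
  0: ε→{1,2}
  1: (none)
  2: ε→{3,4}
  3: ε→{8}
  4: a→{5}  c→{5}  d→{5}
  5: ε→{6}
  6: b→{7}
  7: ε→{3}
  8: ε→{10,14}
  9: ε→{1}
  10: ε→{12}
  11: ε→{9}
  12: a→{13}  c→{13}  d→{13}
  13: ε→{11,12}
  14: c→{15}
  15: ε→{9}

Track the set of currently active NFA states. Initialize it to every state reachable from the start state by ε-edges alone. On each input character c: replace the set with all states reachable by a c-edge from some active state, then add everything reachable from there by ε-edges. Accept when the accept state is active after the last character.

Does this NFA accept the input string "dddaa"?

start: ε-closure({0}) = {0,1,2,3,4,8,10,12,14}
'd' @ 1: {1,5,6,9,11,12,13}  [accepting]
'd' @ 2: {1,9,11,12,13}  [accepting]
'd' @ 3: {1,9,11,12,13}  [accepting]
'a' @ 4: {1,9,11,12,13}  [accepting]
'a' @ 5: {1,9,11,12,13}  [accepting]
final: {1,9,11,12,13}; accept 1 in set

Answer: ACCEPT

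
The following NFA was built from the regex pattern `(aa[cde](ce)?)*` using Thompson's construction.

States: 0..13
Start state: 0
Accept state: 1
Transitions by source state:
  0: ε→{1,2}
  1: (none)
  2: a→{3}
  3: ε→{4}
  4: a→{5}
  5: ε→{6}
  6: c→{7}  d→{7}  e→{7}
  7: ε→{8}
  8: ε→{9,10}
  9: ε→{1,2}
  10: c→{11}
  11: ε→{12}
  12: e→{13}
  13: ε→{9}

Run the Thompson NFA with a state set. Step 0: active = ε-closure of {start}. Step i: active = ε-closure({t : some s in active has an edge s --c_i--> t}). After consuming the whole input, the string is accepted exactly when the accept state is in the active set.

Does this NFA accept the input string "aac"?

Answer: ACCEPT

Trace:
S₀ = ε-closure({0}) = {0,1,2}
'a' @ 1: {3,4}
'a' @ 2: {5,6}
'c' @ 3: {1,2,7,8,9,10}  ✓accept
after full input: {1,2,7,8,9,10}  (accept=1 in)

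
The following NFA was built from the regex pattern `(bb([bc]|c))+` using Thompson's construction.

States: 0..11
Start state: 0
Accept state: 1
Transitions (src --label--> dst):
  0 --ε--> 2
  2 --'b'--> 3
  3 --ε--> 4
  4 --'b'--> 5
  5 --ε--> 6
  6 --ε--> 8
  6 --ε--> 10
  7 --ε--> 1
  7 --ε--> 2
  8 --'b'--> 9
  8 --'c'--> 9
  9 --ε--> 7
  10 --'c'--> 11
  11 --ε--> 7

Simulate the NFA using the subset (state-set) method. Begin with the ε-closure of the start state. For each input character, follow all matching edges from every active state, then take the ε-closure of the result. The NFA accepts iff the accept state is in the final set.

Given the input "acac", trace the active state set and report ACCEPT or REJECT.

S₀ = ε-closure({0}) = {0,2}
'a' @ 1: {}  — state set empty
rest 'cac' ignored (set empty)
after full input: {}  (accept=1 not in)

Answer: REJECT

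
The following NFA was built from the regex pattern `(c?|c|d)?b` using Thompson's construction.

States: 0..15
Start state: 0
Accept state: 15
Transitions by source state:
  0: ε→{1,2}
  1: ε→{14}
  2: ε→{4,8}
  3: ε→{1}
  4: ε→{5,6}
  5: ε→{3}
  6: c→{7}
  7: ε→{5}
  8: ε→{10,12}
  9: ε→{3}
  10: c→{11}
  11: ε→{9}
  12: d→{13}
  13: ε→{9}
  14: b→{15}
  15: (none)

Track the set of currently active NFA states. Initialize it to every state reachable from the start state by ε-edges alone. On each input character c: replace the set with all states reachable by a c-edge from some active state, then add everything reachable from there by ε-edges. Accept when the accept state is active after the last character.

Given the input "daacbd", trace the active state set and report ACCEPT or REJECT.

Answer: REJECT

Trace:
initial (ε-close {0}): {0,1,2,3,4,5,6,8,10,12,14}
'd' @ 1: {1,3,9,13,14}
'a' @ 2: {}  — dead — no transitions
rest 'acbd' ignored (set empty)
final: {}; accept 15 not in set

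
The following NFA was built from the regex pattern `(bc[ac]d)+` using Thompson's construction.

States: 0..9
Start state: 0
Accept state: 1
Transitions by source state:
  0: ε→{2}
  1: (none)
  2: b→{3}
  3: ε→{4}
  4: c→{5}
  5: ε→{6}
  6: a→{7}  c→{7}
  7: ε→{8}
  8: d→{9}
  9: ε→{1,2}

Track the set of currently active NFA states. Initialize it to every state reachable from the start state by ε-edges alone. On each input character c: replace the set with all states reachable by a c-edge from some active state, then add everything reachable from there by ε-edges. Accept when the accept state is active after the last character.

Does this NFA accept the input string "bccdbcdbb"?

initial (ε-close {0}): {0,2}
'b' @ 1: {3,4}
'c' @ 2: {5,6}
'c' @ 3: {7,8}
'd' @ 4: {1,2,9}  (accept∈set)
'b' @ 5: {3,4}
'c' @ 6: {5,6}
'd' @ 7: {}  — state set empty
rest 'bb' ignored (set empty)
end set {} — state 1 not in

Answer: REJECT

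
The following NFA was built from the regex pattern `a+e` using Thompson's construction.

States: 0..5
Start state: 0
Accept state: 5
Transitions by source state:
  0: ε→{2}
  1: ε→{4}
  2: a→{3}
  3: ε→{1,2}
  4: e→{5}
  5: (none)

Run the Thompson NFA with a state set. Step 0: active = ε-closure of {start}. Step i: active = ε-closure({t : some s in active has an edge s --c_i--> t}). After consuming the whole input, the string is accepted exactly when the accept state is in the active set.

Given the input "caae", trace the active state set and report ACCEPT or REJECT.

start: ε-closure({0}) = {0,2}
'c' @ 1: {}  — dead — no transitions
rest 'aae' ignored (set empty)
after full input: {}  (accept=5 not in)

Answer: REJECT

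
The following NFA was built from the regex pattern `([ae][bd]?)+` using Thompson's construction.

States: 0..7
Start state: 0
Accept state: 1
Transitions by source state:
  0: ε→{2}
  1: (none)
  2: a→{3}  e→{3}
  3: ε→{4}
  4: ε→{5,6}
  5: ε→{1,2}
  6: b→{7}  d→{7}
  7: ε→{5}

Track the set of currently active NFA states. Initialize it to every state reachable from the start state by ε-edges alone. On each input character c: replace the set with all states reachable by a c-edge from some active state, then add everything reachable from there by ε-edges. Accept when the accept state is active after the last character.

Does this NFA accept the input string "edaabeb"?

Answer: ACCEPT

Derivation:
initial (ε-close {0}): {0,2}
'e' @ 1: {1,2,3,4,5,6}  ✓accept
'd' @ 2: {1,2,5,7}  ✓accept
'a' @ 3: {1,2,3,4,5,6}  ✓accept
'a' @ 4: {1,2,3,4,5,6}  ✓accept
'b' @ 5: {1,2,5,7}  ✓accept
'e' @ 6: {1,2,3,4,5,6}  ✓accept
'b' @ 7: {1,2,5,7}  ✓accept
end set {1,2,5,7} — state 1 in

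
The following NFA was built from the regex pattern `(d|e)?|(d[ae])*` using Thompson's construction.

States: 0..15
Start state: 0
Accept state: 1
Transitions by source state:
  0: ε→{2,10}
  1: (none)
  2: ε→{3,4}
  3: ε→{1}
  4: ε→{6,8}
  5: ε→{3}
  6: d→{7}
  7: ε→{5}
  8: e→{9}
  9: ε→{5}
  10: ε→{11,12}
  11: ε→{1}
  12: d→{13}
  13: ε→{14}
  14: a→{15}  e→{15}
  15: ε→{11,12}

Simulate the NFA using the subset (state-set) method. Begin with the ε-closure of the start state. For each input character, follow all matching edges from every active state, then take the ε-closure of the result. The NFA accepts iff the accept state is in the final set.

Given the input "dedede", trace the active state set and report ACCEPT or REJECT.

initial (ε-close {0}): {0,1,2,3,4,6,8,10,11,12}
'd' @ 1: {1,3,5,7,13,14}  [accepting]
'e' @ 2: {1,11,12,15}  [accepting]
'd' @ 3: {13,14}
'e' @ 4: {1,11,12,15}  [accepting]
'd' @ 5: {13,14}
'e' @ 6: {1,11,12,15}  [accepting]
final: {1,11,12,15}; accept 1 in set

Answer: ACCEPT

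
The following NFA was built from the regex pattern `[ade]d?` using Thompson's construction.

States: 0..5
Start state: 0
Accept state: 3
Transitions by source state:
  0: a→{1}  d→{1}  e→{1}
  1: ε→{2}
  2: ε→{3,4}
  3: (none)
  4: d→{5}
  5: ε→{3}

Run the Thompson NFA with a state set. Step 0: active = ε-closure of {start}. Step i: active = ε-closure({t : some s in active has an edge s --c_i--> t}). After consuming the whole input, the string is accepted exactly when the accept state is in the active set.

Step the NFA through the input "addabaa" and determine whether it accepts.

S₀ = ε-closure({0}) = {0}
'a' @ 1: {1,2,3,4}  [accepting]
'd' @ 2: {3,5}  [accepting]
'd' @ 3: {}  — state set empty
rest 'abaa' ignored (set empty)
end set {} — state 3 not in

Answer: REJECT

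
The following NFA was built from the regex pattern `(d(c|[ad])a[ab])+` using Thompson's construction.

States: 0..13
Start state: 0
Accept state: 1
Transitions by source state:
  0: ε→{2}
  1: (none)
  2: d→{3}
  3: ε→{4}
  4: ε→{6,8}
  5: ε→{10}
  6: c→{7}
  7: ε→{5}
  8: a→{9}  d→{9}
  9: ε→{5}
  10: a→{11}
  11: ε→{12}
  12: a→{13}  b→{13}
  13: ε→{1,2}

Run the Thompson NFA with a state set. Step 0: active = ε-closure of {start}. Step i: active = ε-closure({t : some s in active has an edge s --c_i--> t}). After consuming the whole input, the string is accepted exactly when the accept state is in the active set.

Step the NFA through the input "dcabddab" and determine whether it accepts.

Answer: ACCEPT

Steps:
initial (ε-close {0}): {0,2}
'd' @ 1: {3,4,6,8}
'c' @ 2: {5,7,10}
'a' @ 3: {11,12}
'b' @ 4: {1,2,13}  ✓accept
'd' @ 5: {3,4,6,8}
'd' @ 6: {5,9,10}
'a' @ 7: {11,12}
'b' @ 8: {1,2,13}  ✓accept
end set {1,2,13} — state 1 in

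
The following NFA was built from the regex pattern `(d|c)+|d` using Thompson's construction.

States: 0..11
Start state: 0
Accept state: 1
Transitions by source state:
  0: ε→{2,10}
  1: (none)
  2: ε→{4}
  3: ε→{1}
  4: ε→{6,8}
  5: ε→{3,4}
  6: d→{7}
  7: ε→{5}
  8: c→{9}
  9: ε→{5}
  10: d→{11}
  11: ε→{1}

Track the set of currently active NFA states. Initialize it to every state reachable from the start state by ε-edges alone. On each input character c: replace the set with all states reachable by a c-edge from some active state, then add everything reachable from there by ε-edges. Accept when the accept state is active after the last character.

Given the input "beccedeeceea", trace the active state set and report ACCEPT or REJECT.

Answer: REJECT

Derivation:
S₀ = ε-closure({0}) = {0,2,4,6,8,10}
'b' @ 1: {}  — state set empty
rest 'eccedeeceea' ignored (set empty)
after full input: {}  (accept=1 not in)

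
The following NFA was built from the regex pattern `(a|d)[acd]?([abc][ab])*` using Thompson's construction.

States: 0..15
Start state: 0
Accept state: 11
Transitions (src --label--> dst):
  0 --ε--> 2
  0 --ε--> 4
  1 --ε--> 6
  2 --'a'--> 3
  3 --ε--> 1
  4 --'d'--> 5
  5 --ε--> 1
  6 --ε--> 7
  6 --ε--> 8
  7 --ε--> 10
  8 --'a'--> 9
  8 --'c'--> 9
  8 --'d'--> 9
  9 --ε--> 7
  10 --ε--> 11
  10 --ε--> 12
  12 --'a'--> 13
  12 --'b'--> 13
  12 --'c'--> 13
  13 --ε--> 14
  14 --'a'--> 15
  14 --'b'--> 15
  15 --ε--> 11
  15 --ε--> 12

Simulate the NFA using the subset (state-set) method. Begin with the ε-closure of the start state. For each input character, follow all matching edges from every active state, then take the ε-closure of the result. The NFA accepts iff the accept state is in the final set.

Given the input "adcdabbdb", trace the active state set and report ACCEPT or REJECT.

Answer: REJECT

Trace:
initial (ε-close {0}): {0,2,4}
'a' @ 1: {1,3,6,7,8,10,11,12}  ✓accept
'd' @ 2: {7,9,10,11,12}  ✓accept
'c' @ 3: {13,14}
'd' @ 4: {}  — dead — no transitions
rest 'abbdb' ignored (set empty)
final: {}; accept 11 not in set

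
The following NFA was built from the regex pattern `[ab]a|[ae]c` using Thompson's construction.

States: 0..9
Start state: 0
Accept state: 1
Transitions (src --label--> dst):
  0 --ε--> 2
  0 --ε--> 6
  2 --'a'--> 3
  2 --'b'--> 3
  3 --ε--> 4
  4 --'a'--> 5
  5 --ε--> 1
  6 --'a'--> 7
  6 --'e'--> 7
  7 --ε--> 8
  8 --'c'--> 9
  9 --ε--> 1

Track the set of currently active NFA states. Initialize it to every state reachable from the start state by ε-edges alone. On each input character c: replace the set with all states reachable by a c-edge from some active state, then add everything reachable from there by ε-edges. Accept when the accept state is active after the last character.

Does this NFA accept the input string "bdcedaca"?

Answer: REJECT

Derivation:
S₀ = ε-closure({0}) = {0,2,6}
'b' @ 1: {3,4}
'd' @ 2: {}  — dead — no transitions
rest 'cedaca' ignored (set empty)
end set {} — state 1 not in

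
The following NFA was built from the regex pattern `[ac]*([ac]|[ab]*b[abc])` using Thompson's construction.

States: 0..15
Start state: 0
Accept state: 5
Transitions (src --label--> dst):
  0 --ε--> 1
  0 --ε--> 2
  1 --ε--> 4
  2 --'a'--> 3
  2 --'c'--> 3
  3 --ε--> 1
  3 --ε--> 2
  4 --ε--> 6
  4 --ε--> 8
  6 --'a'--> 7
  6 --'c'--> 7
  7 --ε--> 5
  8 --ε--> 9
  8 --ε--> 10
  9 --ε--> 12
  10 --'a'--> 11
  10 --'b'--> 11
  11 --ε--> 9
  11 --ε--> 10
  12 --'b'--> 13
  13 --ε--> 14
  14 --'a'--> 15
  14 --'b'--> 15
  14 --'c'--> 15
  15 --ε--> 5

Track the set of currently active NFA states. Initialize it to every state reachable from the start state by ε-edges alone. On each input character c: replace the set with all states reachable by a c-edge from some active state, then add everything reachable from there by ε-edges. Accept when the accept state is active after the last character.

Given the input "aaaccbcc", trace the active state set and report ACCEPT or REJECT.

Answer: REJECT

Derivation:
S₀ = ε-closure({0}) = {0,1,2,4,6,8,9,10,12}
'a' @ 1: {1,2,3,4,5,6,7,8,9,10,11,12}  ✓accept
'a' @ 2: {1,2,3,4,5,6,7,8,9,10,11,12}  ✓accept
'a' @ 3: {1,2,3,4,5,6,7,8,9,10,11,12}  ✓accept
'c' @ 4: {1,2,3,4,5,6,7,8,9,10,12}  ✓accept
'c' @ 5: {1,2,3,4,5,6,7,8,9,10,12}  ✓accept
'b' @ 6: {9,10,11,12,13,14}
'c' @ 7: {5,15}  ✓accept
'c' @ 8: {}  — dead — no transitions
after full input: {}  (accept=5 not in)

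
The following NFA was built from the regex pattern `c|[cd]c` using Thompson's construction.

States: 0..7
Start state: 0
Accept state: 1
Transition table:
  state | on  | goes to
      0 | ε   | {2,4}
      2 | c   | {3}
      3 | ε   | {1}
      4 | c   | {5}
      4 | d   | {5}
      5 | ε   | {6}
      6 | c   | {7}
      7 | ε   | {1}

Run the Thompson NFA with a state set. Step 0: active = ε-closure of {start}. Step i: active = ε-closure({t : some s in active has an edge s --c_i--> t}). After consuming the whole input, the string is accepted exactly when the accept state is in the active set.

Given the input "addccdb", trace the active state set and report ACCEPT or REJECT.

S₀ = ε-closure({0}) = {0,2,4}
'a' @ 1: {}  — no active states
rest 'ddccdb' ignored (set empty)
final: {}; accept 1 not in set

Answer: REJECT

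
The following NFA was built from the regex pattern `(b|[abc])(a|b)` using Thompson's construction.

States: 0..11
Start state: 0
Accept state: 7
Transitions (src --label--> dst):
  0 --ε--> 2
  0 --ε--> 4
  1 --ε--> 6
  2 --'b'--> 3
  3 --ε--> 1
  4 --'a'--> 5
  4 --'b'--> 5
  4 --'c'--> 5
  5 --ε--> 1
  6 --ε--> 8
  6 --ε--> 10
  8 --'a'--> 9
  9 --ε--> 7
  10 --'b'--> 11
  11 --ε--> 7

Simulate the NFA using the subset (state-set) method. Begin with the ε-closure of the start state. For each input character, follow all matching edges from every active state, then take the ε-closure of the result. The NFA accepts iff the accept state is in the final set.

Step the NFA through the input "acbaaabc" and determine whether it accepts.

initial (ε-close {0}): {0,2,4}
'a' @ 1: {1,5,6,8,10}
'c' @ 2: {}  — dead — no transitions
rest 'baaabc' ignored (set empty)
end set {} — state 7 not in

Answer: REJECT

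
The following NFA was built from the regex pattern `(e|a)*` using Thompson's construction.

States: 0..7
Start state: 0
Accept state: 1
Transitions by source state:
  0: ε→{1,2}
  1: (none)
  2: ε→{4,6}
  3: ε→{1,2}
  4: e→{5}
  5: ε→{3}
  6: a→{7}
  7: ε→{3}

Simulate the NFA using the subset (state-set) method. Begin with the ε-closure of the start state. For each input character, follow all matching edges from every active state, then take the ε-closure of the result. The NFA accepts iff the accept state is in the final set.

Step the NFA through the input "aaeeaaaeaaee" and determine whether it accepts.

initial (ε-close {0}): {0,1,2,4,6}
'a' @ 1: {1,2,3,4,6,7}  [accepting]
'a' @ 2: {1,2,3,4,6,7}  [accepting]
'e' @ 3: {1,2,3,4,5,6}  [accepting]
'e' @ 4: {1,2,3,4,5,6}  [accepting]
'a' @ 5: {1,2,3,4,6,7}  [accepting]
'a' @ 6: {1,2,3,4,6,7}  [accepting]
'a' @ 7: {1,2,3,4,6,7}  [accepting]
'e' @ 8: {1,2,3,4,5,6}  [accepting]
'a' @ 9: {1,2,3,4,6,7}  [accepting]
'a' @ 10: {1,2,3,4,6,7}  [accepting]
'e' @ 11: {1,2,3,4,5,6}  [accepting]
'e' @ 12: {1,2,3,4,5,6}  [accepting]
end set {1,2,3,4,5,6} — state 1 in

Answer: ACCEPT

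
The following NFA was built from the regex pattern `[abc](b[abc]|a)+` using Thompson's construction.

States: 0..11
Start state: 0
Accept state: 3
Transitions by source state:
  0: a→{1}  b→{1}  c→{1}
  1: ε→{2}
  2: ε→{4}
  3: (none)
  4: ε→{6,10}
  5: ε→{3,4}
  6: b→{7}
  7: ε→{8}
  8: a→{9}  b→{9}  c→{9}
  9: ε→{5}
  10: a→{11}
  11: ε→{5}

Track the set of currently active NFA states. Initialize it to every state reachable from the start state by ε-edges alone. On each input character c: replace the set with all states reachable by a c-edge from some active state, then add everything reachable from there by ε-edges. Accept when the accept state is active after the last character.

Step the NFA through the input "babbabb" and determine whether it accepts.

S₀ = ε-closure({0}) = {0}
'b' @ 1: {1,2,4,6,10}
'a' @ 2: {3,4,5,6,10,11}  (accept∈set)
'b' @ 3: {7,8}
'b' @ 4: {3,4,5,6,9,10}  (accept∈set)
'a' @ 5: {3,4,5,6,10,11}  (accept∈set)
'b' @ 6: {7,8}
'b' @ 7: {3,4,5,6,9,10}  (accept∈set)
after full input: {3,4,5,6,9,10}  (accept=3 in)

Answer: ACCEPT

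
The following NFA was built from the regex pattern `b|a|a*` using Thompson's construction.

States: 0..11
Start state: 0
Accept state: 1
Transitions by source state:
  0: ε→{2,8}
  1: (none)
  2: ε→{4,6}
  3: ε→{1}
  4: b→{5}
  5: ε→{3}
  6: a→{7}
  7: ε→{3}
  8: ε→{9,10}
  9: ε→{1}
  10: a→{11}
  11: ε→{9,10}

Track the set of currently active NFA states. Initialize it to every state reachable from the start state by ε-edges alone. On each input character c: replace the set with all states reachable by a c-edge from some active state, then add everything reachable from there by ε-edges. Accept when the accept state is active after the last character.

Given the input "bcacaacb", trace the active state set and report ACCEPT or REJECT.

start: ε-closure({0}) = {0,1,2,4,6,8,9,10}
'b' @ 1: {1,3,5}  (accept∈set)
'c' @ 2: {}  — no active states
rest 'acaacb' ignored (set empty)
end set {} — state 1 not in

Answer: REJECT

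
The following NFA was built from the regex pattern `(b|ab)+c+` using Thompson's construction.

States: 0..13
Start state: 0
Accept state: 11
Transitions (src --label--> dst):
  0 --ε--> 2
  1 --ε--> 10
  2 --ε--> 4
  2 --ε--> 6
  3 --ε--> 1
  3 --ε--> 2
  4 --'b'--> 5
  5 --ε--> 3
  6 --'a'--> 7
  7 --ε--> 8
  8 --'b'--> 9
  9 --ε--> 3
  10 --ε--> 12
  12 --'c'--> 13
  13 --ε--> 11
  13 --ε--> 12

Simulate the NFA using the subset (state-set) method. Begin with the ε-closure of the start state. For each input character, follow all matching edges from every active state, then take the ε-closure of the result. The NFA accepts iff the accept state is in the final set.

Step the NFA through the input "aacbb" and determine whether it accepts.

Answer: REJECT

Steps:
initial (ε-close {0}): {0,2,4,6}
'a' @ 1: {7,8}
'a' @ 2: {}  — no active states
rest 'cbb' ignored (set empty)
final: {}; accept 11 not in set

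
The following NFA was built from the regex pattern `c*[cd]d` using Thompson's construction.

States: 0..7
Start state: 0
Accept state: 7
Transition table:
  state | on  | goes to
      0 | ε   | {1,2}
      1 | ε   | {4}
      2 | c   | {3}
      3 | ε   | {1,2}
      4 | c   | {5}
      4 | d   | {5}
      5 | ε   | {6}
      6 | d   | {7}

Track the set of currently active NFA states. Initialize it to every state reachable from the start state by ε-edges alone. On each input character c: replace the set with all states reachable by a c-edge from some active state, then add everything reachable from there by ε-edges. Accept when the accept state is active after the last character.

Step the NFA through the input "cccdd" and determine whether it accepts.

start: ε-closure({0}) = {0,1,2,4}
'c' @ 1: {1,2,3,4,5,6}
'c' @ 2: {1,2,3,4,5,6}
'c' @ 3: {1,2,3,4,5,6}
'd' @ 4: {5,6,7}  [accepting]
'd' @ 5: {7}  [accepting]
final: {7}; accept 7 in set

Answer: ACCEPT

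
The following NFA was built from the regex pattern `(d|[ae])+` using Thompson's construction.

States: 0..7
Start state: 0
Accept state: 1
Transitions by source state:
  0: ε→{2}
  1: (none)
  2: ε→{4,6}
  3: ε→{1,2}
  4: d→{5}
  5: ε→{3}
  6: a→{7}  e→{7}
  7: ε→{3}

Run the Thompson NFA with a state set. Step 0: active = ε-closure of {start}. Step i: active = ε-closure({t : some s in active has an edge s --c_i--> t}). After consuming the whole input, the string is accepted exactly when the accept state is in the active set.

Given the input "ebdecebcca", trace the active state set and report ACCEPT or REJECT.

Answer: REJECT

Derivation:
start: ε-closure({0}) = {0,2,4,6}
'e' @ 1: {1,2,3,4,6,7}  ✓accept
'b' @ 2: {}  — state set empty
rest 'decebcca' ignored (set empty)
end set {} — state 1 not in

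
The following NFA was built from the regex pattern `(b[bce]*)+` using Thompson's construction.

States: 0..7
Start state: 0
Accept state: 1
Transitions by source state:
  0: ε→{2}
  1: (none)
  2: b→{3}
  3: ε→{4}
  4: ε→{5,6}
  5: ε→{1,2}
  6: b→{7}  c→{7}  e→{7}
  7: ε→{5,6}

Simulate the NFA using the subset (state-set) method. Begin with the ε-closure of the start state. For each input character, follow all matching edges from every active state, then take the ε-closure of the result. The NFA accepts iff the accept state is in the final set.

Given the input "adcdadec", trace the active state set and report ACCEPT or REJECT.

Answer: REJECT

Steps:
start: ε-closure({0}) = {0,2}
'a' @ 1: {}  — state set empty
rest 'dcdadec' ignored (set empty)
after full input: {}  (accept=1 not in)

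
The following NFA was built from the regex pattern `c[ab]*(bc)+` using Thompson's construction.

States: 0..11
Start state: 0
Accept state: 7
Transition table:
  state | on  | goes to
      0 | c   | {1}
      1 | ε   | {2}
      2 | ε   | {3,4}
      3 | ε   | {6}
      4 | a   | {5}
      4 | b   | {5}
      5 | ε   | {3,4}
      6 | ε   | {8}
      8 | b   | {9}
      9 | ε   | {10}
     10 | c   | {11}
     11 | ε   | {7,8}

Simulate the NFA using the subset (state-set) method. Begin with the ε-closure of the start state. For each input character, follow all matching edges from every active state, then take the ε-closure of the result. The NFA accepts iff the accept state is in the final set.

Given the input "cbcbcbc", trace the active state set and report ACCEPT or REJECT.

Answer: ACCEPT

Trace:
initial (ε-close {0}): {0}
'c' @ 1: {1,2,3,4,6,8}
'b' @ 2: {3,4,5,6,8,9,10}
'c' @ 3: {7,8,11}  ✓accept
'b' @ 4: {9,10}
'c' @ 5: {7,8,11}  ✓accept
'b' @ 6: {9,10}
'c' @ 7: {7,8,11}  ✓accept
final: {7,8,11}; accept 7 in set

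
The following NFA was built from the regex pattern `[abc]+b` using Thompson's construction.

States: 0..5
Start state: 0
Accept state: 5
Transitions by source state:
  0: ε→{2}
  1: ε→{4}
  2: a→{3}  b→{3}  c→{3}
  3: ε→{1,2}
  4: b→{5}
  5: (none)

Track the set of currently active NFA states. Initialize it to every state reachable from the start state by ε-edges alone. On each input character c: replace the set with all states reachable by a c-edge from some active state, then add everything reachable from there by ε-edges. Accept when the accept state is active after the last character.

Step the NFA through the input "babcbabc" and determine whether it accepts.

Answer: REJECT

Derivation:
start: ε-closure({0}) = {0,2}
'b' @ 1: {1,2,3,4}
'a' @ 2: {1,2,3,4}
'b' @ 3: {1,2,3,4,5}  (accept∈set)
'c' @ 4: {1,2,3,4}
'b' @ 5: {1,2,3,4,5}  (accept∈set)
'a' @ 6: {1,2,3,4}
'b' @ 7: {1,2,3,4,5}  (accept∈set)
'c' @ 8: {1,2,3,4}
final: {1,2,3,4}; accept 5 not in set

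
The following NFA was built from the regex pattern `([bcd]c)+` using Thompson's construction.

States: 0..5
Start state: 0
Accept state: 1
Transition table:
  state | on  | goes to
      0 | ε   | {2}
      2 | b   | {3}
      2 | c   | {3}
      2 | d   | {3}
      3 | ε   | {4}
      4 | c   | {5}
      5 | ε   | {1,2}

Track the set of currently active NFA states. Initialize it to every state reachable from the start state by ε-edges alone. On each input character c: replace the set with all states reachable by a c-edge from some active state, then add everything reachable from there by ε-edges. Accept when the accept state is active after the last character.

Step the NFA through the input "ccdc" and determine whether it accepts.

S₀ = ε-closure({0}) = {0,2}
'c' @ 1: {3,4}
'c' @ 2: {1,2,5}  [accepting]
'd' @ 3: {3,4}
'c' @ 4: {1,2,5}  [accepting]
final: {1,2,5}; accept 1 in set

Answer: ACCEPT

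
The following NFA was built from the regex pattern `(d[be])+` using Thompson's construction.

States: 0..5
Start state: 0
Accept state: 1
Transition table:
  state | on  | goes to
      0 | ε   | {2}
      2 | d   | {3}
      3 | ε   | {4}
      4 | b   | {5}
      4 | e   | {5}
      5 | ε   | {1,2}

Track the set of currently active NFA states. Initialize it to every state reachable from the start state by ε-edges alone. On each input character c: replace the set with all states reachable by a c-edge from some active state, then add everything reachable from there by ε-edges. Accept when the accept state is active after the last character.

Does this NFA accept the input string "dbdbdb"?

S₀ = ε-closure({0}) = {0,2}
'd' @ 1: {3,4}
'b' @ 2: {1,2,5}  (accept∈set)
'd' @ 3: {3,4}
'b' @ 4: {1,2,5}  (accept∈set)
'd' @ 5: {3,4}
'b' @ 6: {1,2,5}  (accept∈set)
after full input: {1,2,5}  (accept=1 in)

Answer: ACCEPT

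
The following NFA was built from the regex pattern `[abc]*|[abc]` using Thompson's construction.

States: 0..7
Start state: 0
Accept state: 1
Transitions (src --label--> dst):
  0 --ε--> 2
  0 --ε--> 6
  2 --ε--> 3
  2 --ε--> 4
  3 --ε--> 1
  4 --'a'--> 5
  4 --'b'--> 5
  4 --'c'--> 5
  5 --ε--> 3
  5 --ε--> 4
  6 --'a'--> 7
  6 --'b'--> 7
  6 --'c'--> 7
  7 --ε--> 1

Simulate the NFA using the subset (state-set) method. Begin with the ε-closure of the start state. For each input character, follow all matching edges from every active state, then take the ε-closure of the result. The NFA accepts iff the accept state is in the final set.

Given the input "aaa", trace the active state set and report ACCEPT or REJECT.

initial (ε-close {0}): {0,1,2,3,4,6}
'a' @ 1: {1,3,4,5,7}  ✓accept
'a' @ 2: {1,3,4,5}  ✓accept
'a' @ 3: {1,3,4,5}  ✓accept
end set {1,3,4,5} — state 1 in

Answer: ACCEPT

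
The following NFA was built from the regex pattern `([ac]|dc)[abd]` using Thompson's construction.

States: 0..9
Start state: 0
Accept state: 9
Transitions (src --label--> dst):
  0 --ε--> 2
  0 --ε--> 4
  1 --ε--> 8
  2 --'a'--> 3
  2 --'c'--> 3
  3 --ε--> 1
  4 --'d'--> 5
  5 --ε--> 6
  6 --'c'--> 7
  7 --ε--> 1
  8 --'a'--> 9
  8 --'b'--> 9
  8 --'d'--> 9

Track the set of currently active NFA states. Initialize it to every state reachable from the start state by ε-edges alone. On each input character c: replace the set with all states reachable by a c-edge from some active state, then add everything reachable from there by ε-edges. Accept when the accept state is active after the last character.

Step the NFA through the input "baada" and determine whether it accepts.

Answer: REJECT

Trace:
initial (ε-close {0}): {0,2,4}
'b' @ 1: {}  — dead — no transitions
rest 'aada' ignored (set empty)
after full input: {}  (accept=9 not in)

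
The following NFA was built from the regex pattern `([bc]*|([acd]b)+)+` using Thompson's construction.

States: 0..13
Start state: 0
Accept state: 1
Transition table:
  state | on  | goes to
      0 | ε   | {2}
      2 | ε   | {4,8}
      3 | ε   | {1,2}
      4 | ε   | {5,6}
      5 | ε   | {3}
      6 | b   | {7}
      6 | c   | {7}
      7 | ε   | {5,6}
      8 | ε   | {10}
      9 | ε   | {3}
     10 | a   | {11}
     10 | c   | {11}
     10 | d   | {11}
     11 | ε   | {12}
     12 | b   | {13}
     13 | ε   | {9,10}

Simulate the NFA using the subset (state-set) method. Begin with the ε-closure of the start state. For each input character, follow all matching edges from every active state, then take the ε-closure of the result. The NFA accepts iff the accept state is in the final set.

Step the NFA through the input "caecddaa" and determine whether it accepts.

Answer: REJECT

Trace:
initial (ε-close {0}): {0,1,2,3,4,5,6,8,10}
'c' @ 1: {1,2,3,4,5,6,7,8,10,11,12}  (accept∈set)
'a' @ 2: {11,12}
'e' @ 3: {}  — no active states
rest 'cddaa' ignored (set empty)
final: {}; accept 1 not in set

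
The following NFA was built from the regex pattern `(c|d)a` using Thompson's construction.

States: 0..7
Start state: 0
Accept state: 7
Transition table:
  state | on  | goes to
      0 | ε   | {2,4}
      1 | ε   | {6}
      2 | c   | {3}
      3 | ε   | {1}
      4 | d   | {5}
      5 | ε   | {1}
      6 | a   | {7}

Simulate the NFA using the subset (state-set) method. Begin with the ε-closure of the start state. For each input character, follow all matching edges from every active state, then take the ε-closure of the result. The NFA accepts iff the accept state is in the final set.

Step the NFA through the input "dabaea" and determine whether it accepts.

Answer: REJECT

Trace:
S₀ = ε-closure({0}) = {0,2,4}
'd' @ 1: {1,5,6}
'a' @ 2: {7}  (accept∈set)
'b' @ 3: {}  — dead — no transitions
rest 'aea' ignored (set empty)
after full input: {}  (accept=7 not in)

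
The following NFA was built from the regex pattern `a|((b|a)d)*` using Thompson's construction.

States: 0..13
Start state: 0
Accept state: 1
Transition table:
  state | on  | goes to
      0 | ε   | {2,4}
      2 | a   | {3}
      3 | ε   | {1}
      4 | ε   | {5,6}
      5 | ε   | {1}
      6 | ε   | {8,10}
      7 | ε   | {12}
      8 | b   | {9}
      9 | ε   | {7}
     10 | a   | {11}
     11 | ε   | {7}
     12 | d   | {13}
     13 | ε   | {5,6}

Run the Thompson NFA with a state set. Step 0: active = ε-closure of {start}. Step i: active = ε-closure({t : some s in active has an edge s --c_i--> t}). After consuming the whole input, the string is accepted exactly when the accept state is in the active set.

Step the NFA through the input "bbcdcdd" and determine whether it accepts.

Answer: REJECT

Derivation:
initial (ε-close {0}): {0,1,2,4,5,6,8,10}
'b' @ 1: {7,9,12}
'b' @ 2: {}  — no active states
rest 'cdcdd' ignored (set empty)
after full input: {}  (accept=1 not in)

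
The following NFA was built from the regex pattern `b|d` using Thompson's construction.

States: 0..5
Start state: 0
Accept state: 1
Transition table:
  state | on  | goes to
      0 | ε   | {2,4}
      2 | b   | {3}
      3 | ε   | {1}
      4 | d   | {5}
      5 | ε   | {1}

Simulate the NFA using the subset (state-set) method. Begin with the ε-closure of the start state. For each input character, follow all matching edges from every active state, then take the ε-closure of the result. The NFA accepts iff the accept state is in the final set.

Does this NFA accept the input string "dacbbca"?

Answer: REJECT

Trace:
initial (ε-close {0}): {0,2,4}
'd' @ 1: {1,5}  ✓accept
'a' @ 2: {}  — state set empty
rest 'cbbca' ignored (set empty)
final: {}; accept 1 not in set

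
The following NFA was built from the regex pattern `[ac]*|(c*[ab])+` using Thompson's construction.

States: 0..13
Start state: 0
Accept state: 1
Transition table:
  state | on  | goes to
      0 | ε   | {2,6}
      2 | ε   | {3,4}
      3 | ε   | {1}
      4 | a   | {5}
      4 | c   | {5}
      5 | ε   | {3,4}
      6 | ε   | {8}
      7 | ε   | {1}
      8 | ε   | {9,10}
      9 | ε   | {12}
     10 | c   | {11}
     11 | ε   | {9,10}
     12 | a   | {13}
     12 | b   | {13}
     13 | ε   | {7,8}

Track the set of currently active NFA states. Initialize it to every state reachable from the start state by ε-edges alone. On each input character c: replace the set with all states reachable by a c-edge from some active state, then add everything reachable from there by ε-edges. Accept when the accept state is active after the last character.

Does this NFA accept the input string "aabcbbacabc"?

Answer: REJECT

Trace:
S₀ = ε-closure({0}) = {0,1,2,3,4,6,8,9,10,12}
'a' @ 1: {1,3,4,5,7,8,9,10,12,13}  [accepting]
'a' @ 2: {1,3,4,5,7,8,9,10,12,13}  [accepting]
'b' @ 3: {1,7,8,9,10,12,13}  [accepting]
'c' @ 4: {9,10,11,12}
'b' @ 5: {1,7,8,9,10,12,13}  [accepting]
'b' @ 6: {1,7,8,9,10,12,13}  [accepting]
'a' @ 7: {1,7,8,9,10,12,13}  [accepting]
'c' @ 8: {9,10,11,12}
'a' @ 9: {1,7,8,9,10,12,13}  [accepting]
'b' @ 10: {1,7,8,9,10,12,13}  [accepting]
'c' @ 11: {9,10,11,12}
end set {9,10,11,12} — state 1 not in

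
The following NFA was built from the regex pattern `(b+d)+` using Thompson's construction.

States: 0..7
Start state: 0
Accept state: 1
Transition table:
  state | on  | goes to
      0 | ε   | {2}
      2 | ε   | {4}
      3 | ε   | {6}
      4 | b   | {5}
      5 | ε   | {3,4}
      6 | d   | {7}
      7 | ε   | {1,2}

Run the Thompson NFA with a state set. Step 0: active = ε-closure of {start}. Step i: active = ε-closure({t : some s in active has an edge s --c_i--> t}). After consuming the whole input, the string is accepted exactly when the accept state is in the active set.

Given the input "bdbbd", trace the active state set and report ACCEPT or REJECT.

start: ε-closure({0}) = {0,2,4}
'b' @ 1: {3,4,5,6}
'd' @ 2: {1,2,4,7}  [accepting]
'b' @ 3: {3,4,5,6}
'b' @ 4: {3,4,5,6}
'd' @ 5: {1,2,4,7}  [accepting]
after full input: {1,2,4,7}  (accept=1 in)

Answer: ACCEPT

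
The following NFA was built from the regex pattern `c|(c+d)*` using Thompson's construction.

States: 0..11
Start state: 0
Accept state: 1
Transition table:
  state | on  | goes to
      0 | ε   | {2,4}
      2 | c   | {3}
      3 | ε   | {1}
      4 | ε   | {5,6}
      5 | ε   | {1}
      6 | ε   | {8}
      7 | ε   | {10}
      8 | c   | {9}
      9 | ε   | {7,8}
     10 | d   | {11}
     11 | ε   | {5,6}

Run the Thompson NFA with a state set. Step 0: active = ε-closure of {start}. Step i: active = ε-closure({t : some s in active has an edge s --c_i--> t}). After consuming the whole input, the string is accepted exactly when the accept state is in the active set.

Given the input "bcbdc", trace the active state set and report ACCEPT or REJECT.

S₀ = ε-closure({0}) = {0,1,2,4,5,6,8}
'b' @ 1: {}  — dead — no transitions
rest 'cbdc' ignored (set empty)
after full input: {}  (accept=1 not in)

Answer: REJECT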